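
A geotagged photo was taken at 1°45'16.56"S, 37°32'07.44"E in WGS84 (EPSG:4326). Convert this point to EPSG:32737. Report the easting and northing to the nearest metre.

E 337085 m, N 9806000 m

Zone 37 central meridian λ₀ = 6×37 − 183 = 39°; Δλ = -1.4646°.
Transverse Mercator on WGS84 with k₀ = 0.9996 gives E = 337084.761 m, N = 9805999.607 m.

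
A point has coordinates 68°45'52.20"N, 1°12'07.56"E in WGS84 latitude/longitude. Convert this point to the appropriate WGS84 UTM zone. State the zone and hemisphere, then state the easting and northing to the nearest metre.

Longitude 1.2021° lies in the 6° band [0°, 6°), giving zone 31; latitude is north of the equator, so 31N.
Zone 31 central meridian λ₀ = 6×31 − 183 = 3°; Δλ = -1.7979°.
Transverse Mercator on WGS84 with k₀ = 0.9996 gives E = 427334.527 m, N = 7629165.988 m.

Zone 31N: E 427335 m, N 7629166 m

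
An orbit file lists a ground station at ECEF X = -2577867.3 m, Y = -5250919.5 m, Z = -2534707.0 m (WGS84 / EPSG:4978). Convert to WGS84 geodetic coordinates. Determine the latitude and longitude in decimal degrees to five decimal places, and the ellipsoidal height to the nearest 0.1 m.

λ = atan2(Y, X) = -116.14810017°; p = √(X²+Y²) = 5849577.4 m.
Bowring's method on WGS84 (a = 6378137 m, b = 6356752.314 m) gives φ = -23.56849985°, h = 388.836 m.

lat -23.56850°, lon -116.14810°, h 388.8 m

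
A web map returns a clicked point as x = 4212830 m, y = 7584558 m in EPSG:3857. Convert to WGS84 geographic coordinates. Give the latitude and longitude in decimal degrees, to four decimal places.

lat 56.1311°, lon 37.8445°

R = 6378137 m. λ = x/R = 37.84449578°.
φ = 2·arctan(exp(y/R)) − 90° = 2·arctan(3.28429) − 90° = 56.13109826°.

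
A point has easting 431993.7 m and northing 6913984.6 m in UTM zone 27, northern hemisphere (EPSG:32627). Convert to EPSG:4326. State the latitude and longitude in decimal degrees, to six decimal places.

lat 62.351100°, lon -22.313599°

Zone 27N: λ₀ = -21°, k₀ = 0.9996, false easting 500000 m.
Meridian distance M = (N − FN)/k₀ = 6916751.3 m.
Inverse transverse Mercator on WGS84 gives φ = 62.35109967°, λ = -22.31359914°.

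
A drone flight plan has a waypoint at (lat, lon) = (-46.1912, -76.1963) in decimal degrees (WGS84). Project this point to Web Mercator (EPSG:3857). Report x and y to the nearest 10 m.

Web Mercator is spherical with R = a = 6378137 m.
x = R·λ = 6378137 × -1.329876313 = -8482133.316 m.
y = R·ln tan(π/4 + φ/2) = 6378137 × -0.911087716 = -5811042.274 m.

x -8482130 m, y -5811040 m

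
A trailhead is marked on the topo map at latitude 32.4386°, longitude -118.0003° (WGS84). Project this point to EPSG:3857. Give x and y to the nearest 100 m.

Web Mercator is spherical with R = a = 6378137 m.
x = R·λ = 6378137 × -2.059493753 = -13135733.309 m.
y = R·ln tan(π/4 + φ/2) = 6378137 × 0.599081267 = 3821022.396 m.

x -13135700 m, y 3821000 m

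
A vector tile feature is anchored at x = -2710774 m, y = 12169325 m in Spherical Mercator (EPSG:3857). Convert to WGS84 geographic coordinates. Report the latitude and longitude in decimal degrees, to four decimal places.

R = 6378137 m. λ = x/R = -24.35129716°.
φ = 2·arctan(exp(y/R)) − 90° = 2·arctan(6.73943) − 90° = 73.12000068°.

lat 73.1200°, lon -24.3513°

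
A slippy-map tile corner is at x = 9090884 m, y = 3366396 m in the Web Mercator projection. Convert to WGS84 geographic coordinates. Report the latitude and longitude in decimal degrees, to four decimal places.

R = 6378137 m. λ = x/R = 81.66480043°.
φ = 2·arctan(exp(y/R)) − 90° = 2·arctan(1.69520) − 90° = 28.92729840°.

lat 28.9273°, lon 81.6648°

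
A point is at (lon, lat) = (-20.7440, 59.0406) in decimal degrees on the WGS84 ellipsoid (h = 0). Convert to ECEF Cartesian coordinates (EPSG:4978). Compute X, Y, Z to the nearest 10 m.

WGS84: a = 6378137 m, e² = 0.006694380; N(φ) = a/√(1−e²sin²φ) = 6393894.307 m.
X = (N+h)·cosφ·cosλ = 3075982.392 m; Y = (N+h)·cosφ·sinλ = -1165017.141 m; Z = (N(1−e²)+h)·sinφ = 5446264.171 m.

X 3075980 m, Y -1165020 m, Z 5446260 m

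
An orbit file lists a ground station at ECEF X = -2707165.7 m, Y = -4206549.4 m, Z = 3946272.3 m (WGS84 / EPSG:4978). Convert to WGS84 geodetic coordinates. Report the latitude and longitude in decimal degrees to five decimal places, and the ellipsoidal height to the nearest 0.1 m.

lat 38.45640°, lon -122.76370°, h 1658.9 m

λ = atan2(Y, X) = -122.76370012°; p = √(X²+Y²) = 5002379.8 m.
Bowring's method on WGS84 (a = 6378137 m, b = 6356752.314 m) gives φ = 38.45640030°, h = 1658.938 m.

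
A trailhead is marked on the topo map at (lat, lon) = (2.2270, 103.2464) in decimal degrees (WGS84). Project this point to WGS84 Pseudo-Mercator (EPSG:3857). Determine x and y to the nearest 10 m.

Web Mercator is spherical with R = a = 6378137 m.
x = R·λ = 6378137 × 1.801989621 = 11493336.674 m.
y = R·ln tan(π/4 + φ/2) = 6378137 × 0.038878273 = 247970.951 m.

x 11493340 m, y 247970 m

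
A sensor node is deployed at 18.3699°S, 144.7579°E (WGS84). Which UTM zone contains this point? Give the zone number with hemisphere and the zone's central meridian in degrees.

Zone 55S, central meridian 147°

UTM zone = ⌊(λ + 180)/6⌋ + 1; 144.7579° ∈ [144°, 150°) → zone 55.
Hemisphere: S (φ < 0).
Central meridian λ₀ = 6×55 − 183 = 147°.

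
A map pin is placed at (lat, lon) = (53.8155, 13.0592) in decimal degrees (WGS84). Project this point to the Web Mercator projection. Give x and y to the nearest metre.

x 1453743 m, y 7135291 m

Web Mercator is spherical with R = a = 6378137 m.
x = R·λ = 6378137 × 0.227926038 = 1453743.494 m.
y = R·ln tan(π/4 + φ/2) = 6378137 × 1.118710894 = 7135291.348 m.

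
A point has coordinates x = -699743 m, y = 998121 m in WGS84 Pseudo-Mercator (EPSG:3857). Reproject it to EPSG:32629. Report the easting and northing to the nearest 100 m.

E 798500 m, N 988200 m

Web Mercator inverse (R = 6378137 m) → φ = 8.92989948°, λ = -6.28589832°.
UTM 29N forward: E = 798481.928 m, N = 988200.066 m.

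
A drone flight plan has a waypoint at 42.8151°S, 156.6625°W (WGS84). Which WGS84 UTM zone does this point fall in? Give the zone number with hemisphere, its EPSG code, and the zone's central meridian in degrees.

Zone 4S (EPSG:32704), central meridian -159°

UTM zone = ⌊(λ + 180)/6⌋ + 1; -156.6625° ∈ [-162°, -156°) → zone 4.
Hemisphere: S (φ < 0).
Central meridian λ₀ = 6×4 − 183 = -159°.
EPSG code: 32704.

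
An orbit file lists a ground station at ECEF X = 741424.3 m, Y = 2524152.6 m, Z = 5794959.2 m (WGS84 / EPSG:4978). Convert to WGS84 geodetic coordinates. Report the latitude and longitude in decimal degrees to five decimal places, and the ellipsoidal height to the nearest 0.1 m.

lat 65.72740°, lon 73.63080°, h 3774.7 m

λ = atan2(Y, X) = 73.63080042°; p = √(X²+Y²) = 2630790.1 m.
Bowring's method on WGS84 (a = 6378137 m, b = 6356752.314 m) gives φ = 65.72739958°, h = 3774.677 m.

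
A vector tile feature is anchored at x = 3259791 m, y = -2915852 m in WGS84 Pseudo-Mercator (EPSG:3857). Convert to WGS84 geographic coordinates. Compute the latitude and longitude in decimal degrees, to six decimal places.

R = 6378137 m. λ = x/R = 29.28320078°.
φ = 2·arctan(exp(y/R)) − 90° = 2·arctan(0.63308) − 90° = -25.32609899°.

lat -25.326099°, lon 29.283201°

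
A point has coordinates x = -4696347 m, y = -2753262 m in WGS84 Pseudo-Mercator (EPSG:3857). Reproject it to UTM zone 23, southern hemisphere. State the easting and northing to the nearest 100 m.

Web Mercator inverse (R = 6378137 m) → φ = -23.99880095°, λ = -42.18800290°.
UTM 23S forward: E = 786091.283 m, N = 7343049.311 m.

E 786100 m, N 7343000 m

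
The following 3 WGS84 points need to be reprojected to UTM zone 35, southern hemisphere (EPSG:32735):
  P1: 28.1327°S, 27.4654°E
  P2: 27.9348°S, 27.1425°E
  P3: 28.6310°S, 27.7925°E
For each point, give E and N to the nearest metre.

P1: E 545703 m, N 6888010 m; P2: E 514019 m, N 6910012 m; P3: E 577463 m, N 6832639 m

UTM zone 35S: λ₀ = 27°, k₀ = 0.9996.
P1 (-28.1327°, 27.4654°) → (545703.404, 6888010.105) m.
P2 (-27.9348°, 27.1425°) → (514019.392, 6910011.966) m.
P3 (-28.6310°, 27.7925°) → (577463.335, 6832638.589) m.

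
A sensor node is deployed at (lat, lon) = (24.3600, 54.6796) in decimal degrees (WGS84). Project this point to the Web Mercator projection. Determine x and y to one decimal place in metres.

x 6086905.2 m, y 2797337.4 m

Web Mercator is spherical with R = a = 6378137 m.
x = R·λ = 6378137 × 0.954339054 = 6086905.229 m.
y = R·ln tan(π/4 + φ/2) = 6378137 × 0.438582213 = 2797337.440 m.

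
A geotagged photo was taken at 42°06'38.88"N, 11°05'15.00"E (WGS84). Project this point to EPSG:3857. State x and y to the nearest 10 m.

Web Mercator is spherical with R = a = 6378137 m.
x = R·λ = 6378137 × 0.193513381 = 1234254.854 m.
y = R·ln tan(π/4 + φ/2) = 6378137 × 0.811771717 = 5177591.224 m.

x 1234250 m, y 5177590 m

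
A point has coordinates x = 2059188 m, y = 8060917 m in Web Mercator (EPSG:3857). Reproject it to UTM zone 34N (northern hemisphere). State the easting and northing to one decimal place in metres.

E 353959.9 m, N 6480728.0 m

Web Mercator inverse (R = 6378137 m) → φ = 58.44280029°, λ = 18.49800053°.
UTM 34N forward: E = 353959.874 m, N = 6480727.986 m.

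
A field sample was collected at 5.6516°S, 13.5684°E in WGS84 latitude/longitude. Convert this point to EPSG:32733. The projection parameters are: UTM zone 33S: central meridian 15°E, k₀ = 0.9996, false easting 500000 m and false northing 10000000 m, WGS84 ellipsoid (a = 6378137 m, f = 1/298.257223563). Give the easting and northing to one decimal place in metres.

Zone 33 central meridian λ₀ = 6×33 − 183 = 15°; Δλ = -1.4316°.
Transverse Mercator on WGS84 with k₀ = 0.9996 gives E = 341451.675 m, N = 9375112.992 m.

E 341451.7 m, N 9375113.0 m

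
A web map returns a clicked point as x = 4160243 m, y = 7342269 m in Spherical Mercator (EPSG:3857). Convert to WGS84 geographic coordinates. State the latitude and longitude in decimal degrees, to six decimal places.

lat 54.898898°, lon 37.372099°

R = 6378137 m. λ = x/R = 37.37209873°.
φ = 2·arctan(exp(y/R)) − 90° = 2·arctan(3.16186) − 90° = 54.89889826°.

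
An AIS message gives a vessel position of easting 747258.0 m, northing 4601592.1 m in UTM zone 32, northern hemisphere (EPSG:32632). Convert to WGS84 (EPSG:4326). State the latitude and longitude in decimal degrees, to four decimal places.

lat 41.5278°, lon 11.9636°

Zone 32N: λ₀ = 9°, k₀ = 0.9996, false easting 500000 m.
Meridian distance M = (N − FN)/k₀ = 4603433.5 m.
Inverse transverse Mercator on WGS84 gives φ = 41.52779969°, λ = 11.96360023°.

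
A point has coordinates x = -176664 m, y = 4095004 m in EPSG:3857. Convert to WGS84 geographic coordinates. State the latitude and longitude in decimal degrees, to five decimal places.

lat 34.49160°, lon -1.58700°

R = 6378137 m. λ = x/R = -1.58699971°.
φ = 2·arctan(exp(y/R)) − 90° = 2·arctan(1.90035) − 90° = 34.49159659°.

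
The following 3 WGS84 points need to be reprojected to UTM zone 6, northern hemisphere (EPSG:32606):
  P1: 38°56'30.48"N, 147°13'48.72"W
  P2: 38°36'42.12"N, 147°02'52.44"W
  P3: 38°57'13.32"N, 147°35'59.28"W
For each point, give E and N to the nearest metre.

UTM zone 6N: λ₀ = -147°, k₀ = 0.9996.
P1 (38.9418°, -147.2302°) → (480050.247, 4310343.288) m.
P2 (38.6117°, -147.0479°) → (495829.680, 4273689.039) m.
P3 (38.9537°, -147.5998°) → (448028.233, 4311809.671) m.

P1: E 480050 m, N 4310343 m; P2: E 495830 m, N 4273689 m; P3: E 448028 m, N 4311810 m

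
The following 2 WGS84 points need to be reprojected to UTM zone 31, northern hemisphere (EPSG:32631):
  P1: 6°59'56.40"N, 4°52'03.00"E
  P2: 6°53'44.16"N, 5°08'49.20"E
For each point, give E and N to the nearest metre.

P1: E 706303 m, N 774048 m; P2: E 737245 m, N 762742 m

UTM zone 31N: λ₀ = 3°, k₀ = 0.9996.
P1 (6.9990°, 4.8675°) → (706303.418, 774048.111) m.
P2 (6.8956°, 5.1470°) → (737244.960, 762741.697) m.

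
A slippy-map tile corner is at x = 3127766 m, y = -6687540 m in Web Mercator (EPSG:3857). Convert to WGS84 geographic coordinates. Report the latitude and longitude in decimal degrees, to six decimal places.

lat -51.372999°, lon 28.097200°

R = 6378137 m. λ = x/R = 28.09720003°.
φ = 2·arctan(exp(y/R)) − 90° = 2·arctan(0.35046) − 90° = -51.37299878°.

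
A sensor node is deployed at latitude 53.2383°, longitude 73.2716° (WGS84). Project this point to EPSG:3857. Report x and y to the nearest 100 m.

x 8156600 m, y 7027200 m

Web Mercator is spherical with R = a = 6378137 m.
x = R·λ = 6378137 × 1.278830668 = 8156557.202 m.
y = R·ln tan(π/4 + φ/2) = 6378137 × 1.101763601 = 7027199.192 m.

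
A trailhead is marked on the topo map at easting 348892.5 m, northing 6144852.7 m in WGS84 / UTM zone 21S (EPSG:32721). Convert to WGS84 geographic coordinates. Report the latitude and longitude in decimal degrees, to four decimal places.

Zone 21S: λ₀ = -57°, k₀ = 0.9996, false easting 500000 m, false northing 10000000 m.
Meridian distance M = (N − FN)/k₀ = -3856690.0 m.
Inverse transverse Mercator on WGS84 gives φ = -34.82740024°, λ = -58.65239984°.

lat -34.8274°, lon -58.6524°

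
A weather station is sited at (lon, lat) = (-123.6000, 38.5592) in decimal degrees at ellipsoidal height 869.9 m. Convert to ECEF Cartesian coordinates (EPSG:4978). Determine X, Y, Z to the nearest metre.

X -2764000 m, Y -4160155 m, Z 3954712 m

WGS84: a = 6378137 m, e² = 0.006694380; N(φ) = a/√(1−e²sin²φ) = 6386447.911 m.
X = (N+h)·cosφ·cosλ = -2764000.424 m; Y = (N+h)·cosφ·sinλ = -4160155.076 m; Z = (N(1−e²)+h)·sinφ = 3954712.486 m.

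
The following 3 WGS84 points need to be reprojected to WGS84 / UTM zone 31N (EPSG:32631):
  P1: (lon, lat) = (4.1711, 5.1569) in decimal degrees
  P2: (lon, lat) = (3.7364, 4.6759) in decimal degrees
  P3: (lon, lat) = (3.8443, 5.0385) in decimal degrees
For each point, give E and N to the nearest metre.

UTM zone 31N: λ₀ = 3°, k₀ = 0.9996.
P1 (5.1569°, 4.1711°) → (629799.098, 570127.070) m.
P2 (4.6759°, 3.7364°) → (581674.208, 516881.737) m.
P3 (5.0385°, 3.8443°) → (593592.196, 556980.596) m.

P1: E 629799 m, N 570127 m; P2: E 581674 m, N 516882 m; P3: E 593592 m, N 556981 m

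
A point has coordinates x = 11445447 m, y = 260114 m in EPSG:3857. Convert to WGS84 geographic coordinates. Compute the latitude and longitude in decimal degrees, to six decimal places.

lat 2.335996°, lon 102.816200°

R = 6378137 m. λ = x/R = 102.81619974°.
φ = 2·arctan(exp(y/R)) − 90° = 2·arctan(1.04163) − 90° = 2.33599638°.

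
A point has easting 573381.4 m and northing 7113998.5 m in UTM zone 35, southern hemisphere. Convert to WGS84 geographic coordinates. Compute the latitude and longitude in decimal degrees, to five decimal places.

Zone 35S: λ₀ = 27°, k₀ = 0.9996, false easting 500000 m, false northing 10000000 m.
Meridian distance M = (N − FN)/k₀ = -2887156.4 m.
Inverse transverse Mercator on WGS84 gives φ = -26.09130024°, λ = 27.73380028°.

lat -26.09130°, lon 27.73380°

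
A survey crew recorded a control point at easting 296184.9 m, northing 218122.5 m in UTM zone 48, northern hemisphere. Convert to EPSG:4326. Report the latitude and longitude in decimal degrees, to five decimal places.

lat 1.97240°, lon 103.16760°

Zone 48N: λ₀ = 105°, k₀ = 0.9996, false easting 500000 m.
Meridian distance M = (N − FN)/k₀ = 218209.8 m.
Inverse transverse Mercator on WGS84 gives φ = 1.97239973°, λ = 103.16760038°.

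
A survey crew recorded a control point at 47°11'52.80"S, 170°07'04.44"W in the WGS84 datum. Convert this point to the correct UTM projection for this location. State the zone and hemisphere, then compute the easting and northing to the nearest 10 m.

Longitude -170.1179° lies in the 6° band [-174°, -168°), giving zone 2; latitude is south of the equator, so 2S.
Zone 2 central meridian λ₀ = 6×2 − 183 = -171°; Δλ = +0.8821°.
Transverse Mercator on WGS84 with k₀ = 0.9996 gives E = 566813.814 m, N = 4772455.113 m.

Zone 2S: E 566810 m, N 4772460 m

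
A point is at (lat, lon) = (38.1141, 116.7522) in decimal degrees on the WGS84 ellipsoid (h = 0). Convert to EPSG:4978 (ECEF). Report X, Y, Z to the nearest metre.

X -2261747 m, Y 4486795 m, Z 3915416 m

WGS84: a = 6378137 m, e² = 0.006694380; N(φ) = a/√(1−e²sin²φ) = 6386285.905 m.
X = (N+h)·cosφ·cosλ = -2261746.877 m; Y = (N+h)·cosφ·sinλ = 4486794.934 m; Z = (N(1−e²)+h)·sinφ = 3915416.213 m.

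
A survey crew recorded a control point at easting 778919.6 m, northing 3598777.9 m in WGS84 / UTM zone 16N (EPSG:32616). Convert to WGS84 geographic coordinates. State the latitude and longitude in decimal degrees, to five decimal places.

lat 32.49130°, lon -84.03170°

Zone 16N: λ₀ = -87°, k₀ = 0.9996, false easting 500000 m.
Meridian distance M = (N − FN)/k₀ = 3600218.0 m.
Inverse transverse Mercator on WGS84 gives φ = 32.49130032°, λ = -84.03170040°.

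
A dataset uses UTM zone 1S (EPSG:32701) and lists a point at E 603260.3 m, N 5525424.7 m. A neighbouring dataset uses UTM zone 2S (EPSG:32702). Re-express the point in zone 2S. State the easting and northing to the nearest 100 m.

UTM 1S → geographic: φ = -40.41539980°, λ = -175.78289964°.
UTM 2S (λ₀ = -171°) forward: E = 94142.065 m, N = 5515139.316 m.

E 94100 m, N 5515100 m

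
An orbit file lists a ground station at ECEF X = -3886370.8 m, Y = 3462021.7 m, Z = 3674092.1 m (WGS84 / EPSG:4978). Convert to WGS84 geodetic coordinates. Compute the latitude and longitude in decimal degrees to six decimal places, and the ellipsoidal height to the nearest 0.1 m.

λ = atan2(Y, X) = 138.30500040°; p = √(X²+Y²) = 5204754.8 m.
Bowring's method on WGS84 (a = 6378137 m, b = 6356752.314 m) gives φ = 35.40019981°, h = -96.3497 m.

lat 35.400200°, lon 138.305000°, h -96.3 m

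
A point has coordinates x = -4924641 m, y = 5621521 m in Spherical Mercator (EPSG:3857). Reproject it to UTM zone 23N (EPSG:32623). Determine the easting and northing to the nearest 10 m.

E 559990 m, N 4983230 m

Web Mercator inverse (R = 6378137 m) → φ = 44.99999691°, λ = -44.23880279°.
UTM 23N forward: E = 559993.990 m, N = 4983231.863 m.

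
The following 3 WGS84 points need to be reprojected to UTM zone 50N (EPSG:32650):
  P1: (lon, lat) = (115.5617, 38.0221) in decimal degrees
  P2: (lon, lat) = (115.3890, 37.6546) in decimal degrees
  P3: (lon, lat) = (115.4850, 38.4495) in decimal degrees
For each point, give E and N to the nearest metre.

P1: E 373756 m, N 4209243 m; P2: E 357893 m, N 4168714 m; P3: E 367800 m, N 4256777 m

UTM zone 50N: λ₀ = 117°, k₀ = 0.9996.
P1 (38.0221°, 115.5617°) → (373755.778, 4209243.215) m.
P2 (37.6546°, 115.3890°) → (357892.895, 4168713.957) m.
P3 (38.4495°, 115.4850°) → (367799.508, 4256776.863) m.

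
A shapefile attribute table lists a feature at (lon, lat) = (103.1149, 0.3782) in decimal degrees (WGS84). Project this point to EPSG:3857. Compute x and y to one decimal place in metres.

Web Mercator is spherical with R = a = 6378137 m.
x = R·λ = 6378137 × 1.799694513 = 11478698.161 m.
y = R·ln tan(π/4 + φ/2) = 6378137 × 0.006600883 = 42101.337 m.

x 11478698.2 m, y 42101.3 m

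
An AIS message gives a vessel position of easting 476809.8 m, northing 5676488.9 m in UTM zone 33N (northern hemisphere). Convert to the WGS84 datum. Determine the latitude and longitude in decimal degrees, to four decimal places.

Zone 33N: λ₀ = 15°, k₀ = 0.9996, false easting 500000 m.
Meridian distance M = (N − FN)/k₀ = 5678760.4 m.
Inverse transverse Mercator on WGS84 gives φ = 51.23929980°, λ = 14.66780002°.

lat 51.2393°, lon 14.6678°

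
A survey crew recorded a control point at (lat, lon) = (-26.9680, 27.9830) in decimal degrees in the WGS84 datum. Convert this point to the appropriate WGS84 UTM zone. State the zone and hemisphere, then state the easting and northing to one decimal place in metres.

Longitude 27.9830° lies in the 6° band [24°, 30°), giving zone 35; latitude is south of the equator, so 35S.
Zone 35 central meridian λ₀ = 6×35 − 183 = 27°; Δλ = +0.9830°.
Transverse Mercator on WGS84 with k₀ = 0.9996 gives E = 597558.959 m, N = 7016729.496 m.

Zone 35S: E 597559.0 m, N 7016729.5 m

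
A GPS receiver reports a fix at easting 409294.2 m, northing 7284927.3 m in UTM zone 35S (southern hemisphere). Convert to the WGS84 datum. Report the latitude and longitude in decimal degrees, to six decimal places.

lat -24.546900°, lon 26.104400°

Zone 35S: λ₀ = 27°, k₀ = 0.9996, false easting 500000 m, false northing 10000000 m.
Meridian distance M = (N − FN)/k₀ = -2716159.2 m.
Inverse transverse Mercator on WGS84 gives φ = -24.54690020°, λ = 26.10439980°.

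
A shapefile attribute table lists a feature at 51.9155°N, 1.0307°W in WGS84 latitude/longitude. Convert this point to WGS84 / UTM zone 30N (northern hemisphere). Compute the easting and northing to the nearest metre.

Zone 30 central meridian λ₀ = 6×30 − 183 = -3°; Δλ = +1.9693°.
Transverse Mercator on WGS84 with k₀ = 0.9996 gives E = 635441.565 m, N = 5753472.339 m.

E 635442 m, N 5753472 m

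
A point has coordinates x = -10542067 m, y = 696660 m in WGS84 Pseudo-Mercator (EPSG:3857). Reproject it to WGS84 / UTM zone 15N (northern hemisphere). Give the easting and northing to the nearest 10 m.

Web Mercator inverse (R = 6378137 m) → φ = 6.24579646°, λ = -94.70099912°.
UTM 15N forward: E = 311810.254 m, N = 690679.548 m.

E 311810 m, N 690680 m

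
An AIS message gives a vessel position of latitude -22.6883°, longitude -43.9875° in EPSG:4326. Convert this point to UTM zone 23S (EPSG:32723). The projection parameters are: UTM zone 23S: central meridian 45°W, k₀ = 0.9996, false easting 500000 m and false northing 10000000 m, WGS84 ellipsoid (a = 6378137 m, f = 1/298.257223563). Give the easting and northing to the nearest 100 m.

Zone 23 central meridian λ₀ = 6×23 − 183 = -45°; Δλ = +1.0125°.
Transverse Mercator on WGS84 with k₀ = 0.9996 gives E = 604003.093 m, N = 7490630.182 m.

E 604000 m, N 7490600 m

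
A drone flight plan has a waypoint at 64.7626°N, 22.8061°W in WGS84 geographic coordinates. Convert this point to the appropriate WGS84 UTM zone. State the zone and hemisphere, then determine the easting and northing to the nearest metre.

Zone 27N: E 414084 m, N 7183222 m

Longitude -22.8061° lies in the 6° band [-24°, -18°), giving zone 27; latitude is north of the equator, so 27N.
Zone 27 central meridian λ₀ = 6×27 − 183 = -21°; Δλ = -1.8061°.
Transverse Mercator on WGS84 with k₀ = 0.9996 gives E = 414084.282 m, N = 7183222.267 m.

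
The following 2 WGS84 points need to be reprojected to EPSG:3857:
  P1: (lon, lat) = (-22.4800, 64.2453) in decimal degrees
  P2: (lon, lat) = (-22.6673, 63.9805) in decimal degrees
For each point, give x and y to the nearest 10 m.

P1: x -2502460 m, y 9412330 m; P2: x -2523310 m, y 9344810 m

Web Mercator: x = R·λ, y = R·ln tan(π/4+φ/2), R = 6378137 m.
P1 (64.2453°, -22.4800°) → (-2502462.153, 9412330.586) m.
P2 (63.9805°, -22.6673°) → (-2523312.294, 9344814.092) m.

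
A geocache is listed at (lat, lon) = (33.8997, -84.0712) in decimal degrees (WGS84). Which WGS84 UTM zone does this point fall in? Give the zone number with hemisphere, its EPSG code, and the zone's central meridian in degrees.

Zone 16N (EPSG:32616), central meridian -87°

UTM zone = ⌊(λ + 180)/6⌋ + 1; -84.0712° ∈ [-90°, -84°) → zone 16.
Hemisphere: N (φ ≥ 0).
Central meridian λ₀ = 6×16 − 183 = -87°.
EPSG code: 32616.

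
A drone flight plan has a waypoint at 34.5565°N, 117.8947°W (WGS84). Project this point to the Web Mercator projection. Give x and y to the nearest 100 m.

x -13124000 m, y 4103800 m

Web Mercator is spherical with R = a = 6378137 m.
x = R·λ = 6378137 × -2.057650686 = -13123977.971 m.
y = R·ln tan(π/4 + φ/2) = 6378137 × 0.643412553 = 4103773.411 m.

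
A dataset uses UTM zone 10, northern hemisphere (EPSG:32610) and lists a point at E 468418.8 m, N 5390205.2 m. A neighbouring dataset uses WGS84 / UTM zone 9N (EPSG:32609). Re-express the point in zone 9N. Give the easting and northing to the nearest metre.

UTM 10N → geographic: φ = 48.66409982°, λ = -123.42889996°.
UTM 9N (λ₀ = -129°) forward: E = 910134.816 m, N = 5405110.276 m.

E 910135 m, N 5405110 m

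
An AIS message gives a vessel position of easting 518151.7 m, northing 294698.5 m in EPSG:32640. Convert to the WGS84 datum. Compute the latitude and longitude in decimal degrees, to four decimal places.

lat 2.6662°, lon 57.1633°

Zone 40N: λ₀ = 57°, k₀ = 0.9996, false easting 500000 m.
Meridian distance M = (N − FN)/k₀ = 294816.4 m.
Inverse transverse Mercator on WGS84 gives φ = 2.66619957°, λ = 57.16330012°.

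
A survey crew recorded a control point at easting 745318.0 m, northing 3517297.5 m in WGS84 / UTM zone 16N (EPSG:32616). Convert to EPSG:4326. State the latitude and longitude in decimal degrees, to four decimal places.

Zone 16N: λ₀ = -87°, k₀ = 0.9996, false easting 500000 m.
Meridian distance M = (N − FN)/k₀ = 3518705.0 m.
Inverse transverse Mercator on WGS84 gives φ = 31.76490015°, λ = -84.40979974°.

lat 31.7649°, lon -84.4098°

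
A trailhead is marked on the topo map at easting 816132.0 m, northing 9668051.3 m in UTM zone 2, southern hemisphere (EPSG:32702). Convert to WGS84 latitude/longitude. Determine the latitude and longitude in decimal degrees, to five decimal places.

lat -2.99950°, lon -168.15630°

Zone 2S: λ₀ = -171°, k₀ = 0.9996, false easting 500000 m, false northing 10000000 m.
Meridian distance M = (N − FN)/k₀ = -332081.5 m.
Inverse transverse Mercator on WGS84 gives φ = -2.99950015°, λ = -168.15629972°.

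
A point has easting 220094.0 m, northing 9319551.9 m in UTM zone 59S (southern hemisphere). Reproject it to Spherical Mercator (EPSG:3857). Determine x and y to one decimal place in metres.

x 18754094.8 m, y -685933.3 m

Unproject from UTM 59S (λ₀ = 171°) → φ = -6.15000009°, λ = 168.47090027°.
Web Mercator (R = 6378137 m): x = 18754094.832 m, y = -685933.297 m.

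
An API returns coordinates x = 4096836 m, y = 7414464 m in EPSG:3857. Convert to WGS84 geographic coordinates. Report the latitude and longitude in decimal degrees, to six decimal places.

R = 6378137 m. λ = x/R = 36.80250395°.
φ = 2·arctan(exp(y/R)) − 90° = 2·arctan(3.19786) − 90° = 55.27009760°.

lat 55.270098°, lon 36.802504°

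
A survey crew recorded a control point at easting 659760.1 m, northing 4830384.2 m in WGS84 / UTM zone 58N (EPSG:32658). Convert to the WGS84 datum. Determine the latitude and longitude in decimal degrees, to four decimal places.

lat 43.6093°, lon 166.9797°

Zone 58N: λ₀ = 165°, k₀ = 0.9996, false easting 500000 m.
Meridian distance M = (N − FN)/k₀ = 4832317.1 m.
Inverse transverse Mercator on WGS84 gives φ = 43.60929971°, λ = 166.97969986°.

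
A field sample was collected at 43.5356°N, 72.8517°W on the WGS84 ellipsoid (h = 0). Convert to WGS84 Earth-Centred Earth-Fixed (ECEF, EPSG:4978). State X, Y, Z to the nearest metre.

WGS84: a = 6378137 m, e² = 0.006694380; N(φ) = a/√(1−e²sin²φ) = 6388290.202 m.
X = (N+h)·cosφ·cosλ = 1365481.363 m; Y = (N+h)·cosφ·sinλ = -4425289.288 m; Z = (N(1−e²)+h)·sinφ = 4370829.964 m.

X 1365481 m, Y -4425289 m, Z 4370830 m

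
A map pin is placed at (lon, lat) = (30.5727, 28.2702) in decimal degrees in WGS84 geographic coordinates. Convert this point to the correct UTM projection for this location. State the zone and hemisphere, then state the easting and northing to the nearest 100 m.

Longitude 30.5727° lies in the 6° band [30°, 36°), giving zone 36; latitude is north of the equator, so 36N.
Zone 36 central meridian λ₀ = 6×36 − 183 = 33°; Δλ = -2.4273°.
Transverse Mercator on WGS84 with k₀ = 0.9996 gives E = 261900.142 m, N = 3129524.063 m.

Zone 36N: E 261900 m, N 3129500 m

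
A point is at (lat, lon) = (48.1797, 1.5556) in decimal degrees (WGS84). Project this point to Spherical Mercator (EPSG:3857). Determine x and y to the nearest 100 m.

x 173200 m, y 6136800 m

Web Mercator is spherical with R = a = 6378137 m.
x = R·λ = 6378137 × 0.027150342 = 173168.600 m.
y = R·ln tan(π/4 + φ/2) = 6378137 × 0.962162266 = 6136802.750 m.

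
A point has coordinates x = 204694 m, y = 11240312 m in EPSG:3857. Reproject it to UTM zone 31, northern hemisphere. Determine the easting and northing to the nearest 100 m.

E 456800 m, N 7824300 m

Web Mercator inverse (R = 6378137 m) → φ = 70.52060013°, λ = 1.83879749°.
UTM 31N forward: E = 456785.226 m, N = 7824343.674 m.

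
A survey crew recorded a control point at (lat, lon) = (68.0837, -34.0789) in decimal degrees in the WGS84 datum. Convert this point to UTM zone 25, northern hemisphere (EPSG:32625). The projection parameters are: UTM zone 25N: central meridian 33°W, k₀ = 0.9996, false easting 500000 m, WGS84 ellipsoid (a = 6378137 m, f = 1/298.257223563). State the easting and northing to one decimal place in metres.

E 455061.7 m, N 7552588.7 m

Zone 25 central meridian λ₀ = 6×25 − 183 = -33°; Δλ = -1.0789°.
Transverse Mercator on WGS84 with k₀ = 0.9996 gives E = 455061.691 m, N = 7552588.690 m.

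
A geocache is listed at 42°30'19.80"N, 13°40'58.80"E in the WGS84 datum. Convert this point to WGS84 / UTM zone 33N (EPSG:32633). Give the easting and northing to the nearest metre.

Zone 33 central meridian λ₀ = 6×33 − 183 = 15°; Δλ = -1.3170°.
Transverse Mercator on WGS84 with k₀ = 0.9996 gives E = 391795.841 m, N = 4706744.115 m.

E 391796 m, N 4706744 m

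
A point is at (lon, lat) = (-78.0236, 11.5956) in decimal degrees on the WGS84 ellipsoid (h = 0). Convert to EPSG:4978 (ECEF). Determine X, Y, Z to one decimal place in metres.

X 1296682.7 m, Y -6112791.9 m, Z 1273612.6 m

WGS84: a = 6378137 m, e² = 0.006694380; N(φ) = a/√(1−e²sin²φ) = 6378999.712 m.
X = (N+h)·cosφ·cosλ = 1296682.652 m; Y = (N+h)·cosφ·sinλ = -6112791.876 m; Z = (N(1−e²)+h)·sinφ = 1273612.623 m.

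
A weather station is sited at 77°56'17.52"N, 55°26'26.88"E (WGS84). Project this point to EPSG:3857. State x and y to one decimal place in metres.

x 6171641.6 m, y 14335679.2 m

Web Mercator is spherical with R = a = 6378137 m.
x = R·λ = 6378137 × 0.967624500 = 6171641.625 m.
y = R·ln tan(π/4 + φ/2) = 6378137 × 2.247627978 = 14335679.166 m.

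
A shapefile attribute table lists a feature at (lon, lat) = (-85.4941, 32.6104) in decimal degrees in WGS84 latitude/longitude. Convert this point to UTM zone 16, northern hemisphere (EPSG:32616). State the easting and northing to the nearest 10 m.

Zone 16 central meridian λ₀ = 6×16 − 183 = -87°; Δλ = +1.5059°.
Transverse Mercator on WGS84 with k₀ = 0.9996 gives E = 641296.783 m, N = 3609098.037 m.

E 641300 m, N 3609100 m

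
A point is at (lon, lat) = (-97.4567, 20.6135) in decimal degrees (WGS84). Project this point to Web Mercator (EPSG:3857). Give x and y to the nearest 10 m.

x -10848830 m, y 2345850 m

Web Mercator is spherical with R = a = 6378137 m.
x = R·λ = 6378137 × -1.700940293 = -10848830.218 m.
y = R·ln tan(π/4 + φ/2) = 6378137 × 0.367795770 = 2345851.810 m.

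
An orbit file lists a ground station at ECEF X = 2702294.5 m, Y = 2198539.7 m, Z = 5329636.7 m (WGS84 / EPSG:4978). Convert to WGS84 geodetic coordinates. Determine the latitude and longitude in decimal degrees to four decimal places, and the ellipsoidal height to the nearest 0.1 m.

λ = atan2(Y, X) = 39.13120100°; p = √(X²+Y²) = 3483672.3 m.
Bowring's method on WGS84 (a = 6378137 m, b = 6356752.314 m) gives φ = 57.00560001°, h = 4050.177 m.

lat 57.0056°, lon 39.1312°, h 4050.2 m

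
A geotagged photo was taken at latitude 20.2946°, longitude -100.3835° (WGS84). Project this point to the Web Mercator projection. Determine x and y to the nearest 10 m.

Web Mercator is spherical with R = a = 6378137 m.
x = R·λ = 6378137 × -1.752022590 = -11174640.104 m.
y = R·ln tan(π/4 + φ/2) = 6378137 × 0.361855381 = 2307963.192 m.

x -11174640 m, y 2307960 m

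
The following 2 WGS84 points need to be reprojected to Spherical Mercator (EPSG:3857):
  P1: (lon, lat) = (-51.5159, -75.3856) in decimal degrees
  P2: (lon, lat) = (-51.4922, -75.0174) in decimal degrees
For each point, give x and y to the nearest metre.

Web Mercator: x = R·λ, y = R·ln tan(π/4+φ/2), R = 6378137 m.
P1 (-75.3856°, -51.5159°) → (-5734723.756, -13100211.407) m.
P2 (-75.0174°, -51.4922°) → (-5732085.484, -12939731.192) m.

P1: x -5734724 m, y -13100211 m; P2: x -5732085 m, y -12939731 m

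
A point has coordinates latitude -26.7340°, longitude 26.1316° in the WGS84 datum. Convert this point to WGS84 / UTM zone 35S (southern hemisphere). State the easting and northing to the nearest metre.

Zone 35 central meridian λ₀ = 6×35 − 183 = 27°; Δλ = -0.8684°.
Transverse Mercator on WGS84 with k₀ = 0.9996 gives E = 413637.752 m, N = 7042731.721 m.

E 413638 m, N 7042732 m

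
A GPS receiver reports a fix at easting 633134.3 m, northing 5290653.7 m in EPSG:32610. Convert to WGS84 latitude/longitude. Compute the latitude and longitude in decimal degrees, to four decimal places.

lat 47.7555°, lon -121.2236°

Zone 10N: λ₀ = -123°, k₀ = 0.9996, false easting 500000 m.
Meridian distance M = (N − FN)/k₀ = 5292770.8 m.
Inverse transverse Mercator on WGS84 gives φ = 47.75549989°, λ = -121.22360055°.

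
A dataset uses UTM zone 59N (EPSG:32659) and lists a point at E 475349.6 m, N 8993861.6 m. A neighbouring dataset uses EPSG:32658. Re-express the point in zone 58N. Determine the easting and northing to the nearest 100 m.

UTM 59N → geographic: φ = 81.00320014°, λ = 169.58789725°.
UTM 58N (λ₀ = 165°) forward: E = 580015.040 m, N = 8996727.476 m.

E 580000 m, N 8996700 m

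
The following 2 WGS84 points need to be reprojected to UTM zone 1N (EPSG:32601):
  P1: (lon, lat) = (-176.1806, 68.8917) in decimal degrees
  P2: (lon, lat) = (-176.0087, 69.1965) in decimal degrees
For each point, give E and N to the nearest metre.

P1: E 532932 m, N 7642506 m; P2: E 539291 m, N 7676591 m

UTM zone 1N: λ₀ = -177°, k₀ = 0.9996.
P1 (68.8917°, -176.1806°) → (532931.609, 7642505.966) m.
P2 (69.1965°, -176.0087°) → (539290.668, 7676590.772) m.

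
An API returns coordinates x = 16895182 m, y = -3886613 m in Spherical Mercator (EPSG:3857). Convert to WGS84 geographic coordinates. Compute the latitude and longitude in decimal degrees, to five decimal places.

R = 6378137 m. λ = x/R = 151.77200219°.
φ = 2·arctan(exp(y/R)) − 90° = 2·arctan(0.54370) − 90° = -32.93449881°.

lat -32.93450°, lon 151.77200°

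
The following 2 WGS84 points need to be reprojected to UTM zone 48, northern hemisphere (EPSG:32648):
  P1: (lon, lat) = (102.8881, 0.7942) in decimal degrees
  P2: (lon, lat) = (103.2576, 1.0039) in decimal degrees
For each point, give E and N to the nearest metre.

UTM zone 48N: λ₀ = 105°, k₀ = 0.9996.
P1 (0.7942°, 102.8881°) → (264967.266, 87843.080) m.
P2 (1.0039°, 103.2576°) → (306113.996, 111012.891) m.

P1: E 264967 m, N 87843 m; P2: E 306114 m, N 111013 m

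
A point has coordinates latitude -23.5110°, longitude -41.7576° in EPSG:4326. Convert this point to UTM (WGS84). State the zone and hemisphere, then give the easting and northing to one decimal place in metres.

Zone 24S: E 218397.3 m, N 7397206.1 m

Longitude -41.7576° lies in the 6° band [-42°, -36°), giving zone 24; latitude is south of the equator, so 24S.
Zone 24 central meridian λ₀ = 6×24 − 183 = -39°; Δλ = -2.7576°.
Transverse Mercator on WGS84 with k₀ = 0.9996 gives E = 218397.295 m, N = 7397206.053 m.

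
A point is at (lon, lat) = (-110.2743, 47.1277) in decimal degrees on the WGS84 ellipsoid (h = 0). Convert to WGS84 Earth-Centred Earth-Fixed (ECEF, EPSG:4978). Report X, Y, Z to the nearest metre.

X -1506402 m, Y -4077955 m, Z 4651435 m

WGS84: a = 6378137 m, e² = 0.006694380; N(φ) = a/√(1−e²sin²φ) = 6389634.501 m.
X = (N+h)·cosφ·cosλ = -1506402.310 m; Y = (N+h)·cosφ·sinλ = -4077955.173 m; Z = (N(1−e²)+h)·sinφ = 4651435.320 m.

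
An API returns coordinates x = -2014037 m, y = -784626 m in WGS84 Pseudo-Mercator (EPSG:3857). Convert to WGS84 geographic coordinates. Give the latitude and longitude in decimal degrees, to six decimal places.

R = 6378137 m. λ = x/R = -18.09240220°.
φ = 2·arctan(exp(y/R)) − 90° = 2·arctan(0.88425) − 90° = -7.03070445°.

lat -7.030704°, lon -18.092402°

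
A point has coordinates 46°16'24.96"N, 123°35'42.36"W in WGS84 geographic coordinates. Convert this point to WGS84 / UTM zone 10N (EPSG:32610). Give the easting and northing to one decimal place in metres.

Zone 10 central meridian λ₀ = 6×10 − 183 = -123°; Δλ = -0.5951°.
Transverse Mercator on WGS84 with k₀ = 0.9996 gives E = 454147.715 m, N = 5124619.140 m.

E 454147.7 m, N 5124619.1 m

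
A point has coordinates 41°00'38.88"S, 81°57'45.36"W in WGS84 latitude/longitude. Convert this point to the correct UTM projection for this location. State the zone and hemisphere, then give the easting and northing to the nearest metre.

Longitude -81.9626° lies in the 6° band [-84°, -78°), giving zone 17; latitude is south of the equator, so 17S.
Zone 17 central meridian λ₀ = 6×17 − 183 = -81°; Δλ = -0.9626°.
Transverse Mercator on WGS84 with k₀ = 0.9996 gives E = 419056.545 m, N = 5459597.830 m.

Zone 17S: E 419057 m, N 5459598 m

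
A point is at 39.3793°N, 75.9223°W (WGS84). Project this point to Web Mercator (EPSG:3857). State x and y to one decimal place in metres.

x -8451631.8 m, y 4776149.6 m

Web Mercator is spherical with R = a = 6378137 m.
x = R·λ = 6378137 × -1.325094111 = -8451631.776 m.
y = R·ln tan(π/4 + φ/2) = 6378137 × 0.748831453 = 4776149.595 m.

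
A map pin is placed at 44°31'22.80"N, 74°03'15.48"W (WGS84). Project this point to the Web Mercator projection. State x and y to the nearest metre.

Web Mercator is spherical with R = a = 6378137 m.
x = R·λ = 6378137 × -1.292491360 = -8243686.967 m.
y = R·ln tan(π/4 + φ/2) = 6378137 × 0.869648551 = 5546737.603 m.

x -8243687 m, y 5546738 m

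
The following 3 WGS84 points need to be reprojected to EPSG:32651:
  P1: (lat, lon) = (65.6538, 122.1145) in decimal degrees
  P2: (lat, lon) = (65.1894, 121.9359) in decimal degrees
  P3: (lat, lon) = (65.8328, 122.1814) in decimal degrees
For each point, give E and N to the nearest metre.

P1: E 459267 m, N 7281609 m; P2: E 450178 m, N 7229983 m; P3: E 462604 m, N 7301517 m

UTM zone 51N: λ₀ = 123°, k₀ = 0.9996.
P1 (65.6538°, 122.1145°) → (459267.193, 7281609.265) m.
P2 (65.1894°, 121.9359°) → (450178.024, 7229983.067) m.
P3 (65.8328°, 122.1814°) → (462604.316, 7301517.395) m.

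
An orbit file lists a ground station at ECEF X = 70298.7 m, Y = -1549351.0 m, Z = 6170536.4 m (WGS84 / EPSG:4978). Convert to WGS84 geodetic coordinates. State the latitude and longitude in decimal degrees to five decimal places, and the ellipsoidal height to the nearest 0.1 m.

lat 75.98180°, lon -87.40210°, h 4447.1 m

λ = atan2(Y, X) = -87.40210050°; p = √(X²+Y²) = 1550945.0 m.
Bowring's method on WGS84 (a = 6378137 m, b = 6356752.314 m) gives φ = 75.98179993°, h = 4447.117 m.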